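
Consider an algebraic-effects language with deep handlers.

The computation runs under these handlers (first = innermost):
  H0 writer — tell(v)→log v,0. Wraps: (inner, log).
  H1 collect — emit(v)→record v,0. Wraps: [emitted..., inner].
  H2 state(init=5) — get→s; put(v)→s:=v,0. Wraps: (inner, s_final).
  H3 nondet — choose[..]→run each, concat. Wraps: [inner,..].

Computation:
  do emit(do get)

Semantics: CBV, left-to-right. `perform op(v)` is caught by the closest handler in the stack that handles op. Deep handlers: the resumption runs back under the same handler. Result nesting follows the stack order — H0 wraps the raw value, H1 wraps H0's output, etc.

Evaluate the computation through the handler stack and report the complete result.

Evaluation trace:
get @ H2 ⇒ 5
emit(5) @ H1 ⇒ out+=5
H0 returns (0, ())
H1 returns [5, (0, ())]
H2 returns ([5, (0, ())], 5)
H3 returns [([5, (0, ())], 5)]
= [([5, (0, ())], 5)]

Answer: [([5, (0, ())], 5)]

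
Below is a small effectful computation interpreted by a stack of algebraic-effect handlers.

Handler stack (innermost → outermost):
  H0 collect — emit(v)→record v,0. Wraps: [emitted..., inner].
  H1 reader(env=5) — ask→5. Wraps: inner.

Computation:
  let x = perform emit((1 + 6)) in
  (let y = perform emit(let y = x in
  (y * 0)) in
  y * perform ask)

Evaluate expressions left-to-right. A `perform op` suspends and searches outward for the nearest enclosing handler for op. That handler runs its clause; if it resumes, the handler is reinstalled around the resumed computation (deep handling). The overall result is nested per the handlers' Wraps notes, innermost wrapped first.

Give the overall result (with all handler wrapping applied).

Answer: [7, 0, 0]

Evaluation trace:
emit(7) @ H0 ⇒ out+=7
emit(0) @ H0 ⇒ out+=0
ask @ H1 ⇒ 5
H0 returns [7, 0, 0]
H1 returns [7, 0, 0]
= [7, 0, 0]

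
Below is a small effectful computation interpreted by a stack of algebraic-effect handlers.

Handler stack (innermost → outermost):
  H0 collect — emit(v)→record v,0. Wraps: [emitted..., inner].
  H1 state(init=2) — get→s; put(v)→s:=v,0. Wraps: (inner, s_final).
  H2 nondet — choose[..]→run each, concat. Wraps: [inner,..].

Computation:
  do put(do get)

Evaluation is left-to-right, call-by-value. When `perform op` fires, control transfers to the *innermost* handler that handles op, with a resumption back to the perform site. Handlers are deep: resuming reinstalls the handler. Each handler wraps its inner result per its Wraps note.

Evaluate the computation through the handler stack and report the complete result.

Answer: [([0], 2)]

Step-by-step:
get @ H1 ⇒ 2
put(2) @ H1 ⇒ s:=2
H0 returns [0]
H1 returns ([0], 2)
H2 returns [([0], 2)]
= [([0], 2)]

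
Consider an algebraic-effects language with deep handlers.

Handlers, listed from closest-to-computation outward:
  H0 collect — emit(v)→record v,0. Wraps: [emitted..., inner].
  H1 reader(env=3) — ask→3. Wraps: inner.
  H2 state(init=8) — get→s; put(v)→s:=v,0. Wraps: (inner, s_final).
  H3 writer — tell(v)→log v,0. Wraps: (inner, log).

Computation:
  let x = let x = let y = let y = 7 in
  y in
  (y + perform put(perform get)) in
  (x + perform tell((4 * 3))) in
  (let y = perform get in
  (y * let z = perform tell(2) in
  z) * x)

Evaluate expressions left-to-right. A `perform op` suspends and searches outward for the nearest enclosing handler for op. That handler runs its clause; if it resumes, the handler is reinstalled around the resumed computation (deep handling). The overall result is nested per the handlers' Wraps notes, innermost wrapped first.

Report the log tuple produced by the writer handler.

Evaluation trace:
get @ H2 ⇒ 8
put(8) @ H2 ⇒ s:=8
tell(12) @ H3 ⇒ log+=12
get @ H2 ⇒ 8
tell(2) @ H3 ⇒ log+=2
H0 returns [0]
H1 returns [0]
H2 returns ([0], 8)
H3 returns (([0], 8), (12, 2))
= (([0], 8), (12, 2))

Answer: (12, 2)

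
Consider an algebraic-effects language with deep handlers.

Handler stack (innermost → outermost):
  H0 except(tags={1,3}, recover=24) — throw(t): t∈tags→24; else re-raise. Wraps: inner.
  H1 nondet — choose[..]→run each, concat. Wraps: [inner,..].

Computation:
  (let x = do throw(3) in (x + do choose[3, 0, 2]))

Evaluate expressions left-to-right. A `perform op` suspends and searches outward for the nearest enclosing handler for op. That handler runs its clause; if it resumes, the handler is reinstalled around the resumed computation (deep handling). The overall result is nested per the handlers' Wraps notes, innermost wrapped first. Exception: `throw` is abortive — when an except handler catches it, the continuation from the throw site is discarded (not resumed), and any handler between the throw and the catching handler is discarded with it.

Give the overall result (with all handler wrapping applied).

Evaluation trace:
throw(3) @ H0 caught ⇒ 24
H1 returns [24]
= [24]

Answer: [24]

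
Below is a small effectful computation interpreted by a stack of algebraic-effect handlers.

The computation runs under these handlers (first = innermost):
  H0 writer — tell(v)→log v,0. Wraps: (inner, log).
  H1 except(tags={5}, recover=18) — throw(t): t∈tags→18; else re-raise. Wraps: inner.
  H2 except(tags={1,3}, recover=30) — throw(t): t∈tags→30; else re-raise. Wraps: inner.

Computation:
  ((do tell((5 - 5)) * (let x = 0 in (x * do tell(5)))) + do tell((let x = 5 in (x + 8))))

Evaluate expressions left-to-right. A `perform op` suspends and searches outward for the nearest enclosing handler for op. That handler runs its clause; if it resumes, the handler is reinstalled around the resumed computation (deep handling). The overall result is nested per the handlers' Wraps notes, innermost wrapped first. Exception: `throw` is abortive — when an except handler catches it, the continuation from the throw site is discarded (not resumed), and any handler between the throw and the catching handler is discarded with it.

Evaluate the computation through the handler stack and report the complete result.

Evaluation trace:
tell(0) @ H0 ⇒ log+=0
tell(5) @ H0 ⇒ log+=5
tell(13) @ H0 ⇒ log+=13
H0 returns (0, (0, 5, 13))
H1 returns (0, (0, 5, 13))
H2 returns (0, (0, 5, 13))
= (0, (0, 5, 13))

Answer: (0, (0, 5, 13))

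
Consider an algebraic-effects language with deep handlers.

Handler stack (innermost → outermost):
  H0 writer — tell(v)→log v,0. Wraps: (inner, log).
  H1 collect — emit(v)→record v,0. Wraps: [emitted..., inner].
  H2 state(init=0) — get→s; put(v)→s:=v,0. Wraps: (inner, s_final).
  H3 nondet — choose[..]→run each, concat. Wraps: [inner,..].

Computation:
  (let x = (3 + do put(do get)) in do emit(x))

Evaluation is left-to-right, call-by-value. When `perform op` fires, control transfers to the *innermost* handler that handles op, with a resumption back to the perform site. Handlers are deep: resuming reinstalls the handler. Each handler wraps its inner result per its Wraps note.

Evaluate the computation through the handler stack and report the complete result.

Answer: [([3, (0, ())], 0)]

Working:
get @ H2 ⇒ 0
put(0) @ H2 ⇒ s:=0
emit(3) @ H1 ⇒ out+=3
H0 returns (0, ())
H1 returns [3, (0, ())]
H2 returns ([3, (0, ())], 0)
H3 returns [([3, (0, ())], 0)]
= [([3, (0, ())], 0)]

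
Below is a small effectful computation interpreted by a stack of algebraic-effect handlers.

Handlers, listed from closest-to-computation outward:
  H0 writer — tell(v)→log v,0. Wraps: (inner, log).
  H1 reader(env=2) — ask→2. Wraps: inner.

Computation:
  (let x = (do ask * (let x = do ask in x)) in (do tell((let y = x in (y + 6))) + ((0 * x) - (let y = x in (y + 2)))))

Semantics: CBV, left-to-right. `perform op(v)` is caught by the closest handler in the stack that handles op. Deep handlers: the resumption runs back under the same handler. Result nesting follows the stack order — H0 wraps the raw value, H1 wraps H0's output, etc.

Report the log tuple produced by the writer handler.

Answer: (10)

Evaluation trace:
ask @ H1 ⇒ 2
ask @ H1 ⇒ 2
tell(10) @ H0 ⇒ log+=10
H0 returns (-6, (10))
H1 returns (-6, (10))
= (-6, (10))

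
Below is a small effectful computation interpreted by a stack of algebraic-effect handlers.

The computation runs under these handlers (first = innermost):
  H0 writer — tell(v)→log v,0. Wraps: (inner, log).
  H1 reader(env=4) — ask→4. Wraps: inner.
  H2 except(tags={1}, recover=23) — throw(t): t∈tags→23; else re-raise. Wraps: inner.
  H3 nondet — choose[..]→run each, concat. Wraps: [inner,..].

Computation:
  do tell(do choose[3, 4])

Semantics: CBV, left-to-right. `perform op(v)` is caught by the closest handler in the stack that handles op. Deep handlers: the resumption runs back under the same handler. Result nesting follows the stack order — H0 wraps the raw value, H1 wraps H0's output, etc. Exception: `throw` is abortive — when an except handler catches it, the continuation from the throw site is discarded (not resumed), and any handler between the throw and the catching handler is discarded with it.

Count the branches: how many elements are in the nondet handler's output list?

Evaluation trace:
choose[3, 4] @ H3
  branch[0] choose=3:
    tell(3) @ H0 ⇒ log+=3
    H0 returns (0, (3))
    H1 returns (0, (3))
    H2 returns (0, (3))
    H3 returns [(0, (3))]
  branch[1] choose=4:
    tell(4) @ H0 ⇒ log+=4
    H0 returns (0, (4))
    H1 returns (0, (4))
    H2 returns (0, (4))
    H3 returns [(0, (4))]
= [(0, (3)), (0, (4))]

Answer: 2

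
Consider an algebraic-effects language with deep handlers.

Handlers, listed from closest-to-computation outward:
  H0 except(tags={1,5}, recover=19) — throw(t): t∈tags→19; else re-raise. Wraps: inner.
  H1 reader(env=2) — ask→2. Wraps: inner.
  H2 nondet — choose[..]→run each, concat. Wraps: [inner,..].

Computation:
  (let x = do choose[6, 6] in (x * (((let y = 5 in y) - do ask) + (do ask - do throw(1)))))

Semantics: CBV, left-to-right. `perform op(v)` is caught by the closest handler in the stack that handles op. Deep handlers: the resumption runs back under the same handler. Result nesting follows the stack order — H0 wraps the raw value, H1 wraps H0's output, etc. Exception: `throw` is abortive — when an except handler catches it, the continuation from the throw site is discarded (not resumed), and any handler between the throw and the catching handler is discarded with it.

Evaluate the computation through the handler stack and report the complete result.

Answer: [19, 19]

Step-by-step:
choose[6, 6] @ H2
  branch[0] choose=6:
    ask @ H1 ⇒ 2
    ask @ H1 ⇒ 2
    throw(1) @ H0 caught ⇒ 19
    H1 returns 19
    H2 returns [19]
  branch[1] choose=6:
    ask @ H1 ⇒ 2
    ask @ H1 ⇒ 2
    throw(1) @ H0 caught ⇒ 19
    H1 returns 19
    H2 returns [19]
= [19, 19]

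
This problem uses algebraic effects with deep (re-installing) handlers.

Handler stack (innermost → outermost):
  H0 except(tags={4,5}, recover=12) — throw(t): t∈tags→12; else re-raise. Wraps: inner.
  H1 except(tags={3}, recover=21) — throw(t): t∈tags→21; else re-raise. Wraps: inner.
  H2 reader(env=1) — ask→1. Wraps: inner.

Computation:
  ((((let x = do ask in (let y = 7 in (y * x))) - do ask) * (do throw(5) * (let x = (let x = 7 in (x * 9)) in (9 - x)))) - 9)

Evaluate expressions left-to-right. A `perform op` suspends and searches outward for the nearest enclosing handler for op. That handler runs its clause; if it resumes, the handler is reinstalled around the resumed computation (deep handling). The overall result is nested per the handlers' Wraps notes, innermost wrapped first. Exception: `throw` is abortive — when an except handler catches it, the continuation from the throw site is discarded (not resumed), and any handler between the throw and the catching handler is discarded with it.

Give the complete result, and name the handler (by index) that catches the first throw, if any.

Answer: 12 ; first throw caught by: H0

Evaluation trace:
ask @ H2 ⇒ 1
ask @ H2 ⇒ 1
throw(5) @ H0 caught ⇒ 12
H1 returns 12
H2 returns 12
= 12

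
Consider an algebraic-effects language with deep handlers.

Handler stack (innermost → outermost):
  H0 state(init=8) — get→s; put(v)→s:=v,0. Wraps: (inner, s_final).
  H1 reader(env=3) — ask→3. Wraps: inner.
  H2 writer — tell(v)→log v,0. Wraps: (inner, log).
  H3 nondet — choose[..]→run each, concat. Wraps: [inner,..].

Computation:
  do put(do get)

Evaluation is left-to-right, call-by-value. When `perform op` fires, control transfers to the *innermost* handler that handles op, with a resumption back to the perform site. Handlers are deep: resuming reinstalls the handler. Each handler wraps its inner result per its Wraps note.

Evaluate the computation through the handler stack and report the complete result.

Answer: [((0, 8), ())]

Evaluation trace:
get @ H0 ⇒ 8
put(8) @ H0 ⇒ s:=8
H0 returns (0, 8)
H1 returns (0, 8)
H2 returns ((0, 8), ())
H3 returns [((0, 8), ())]
= [((0, 8), ())]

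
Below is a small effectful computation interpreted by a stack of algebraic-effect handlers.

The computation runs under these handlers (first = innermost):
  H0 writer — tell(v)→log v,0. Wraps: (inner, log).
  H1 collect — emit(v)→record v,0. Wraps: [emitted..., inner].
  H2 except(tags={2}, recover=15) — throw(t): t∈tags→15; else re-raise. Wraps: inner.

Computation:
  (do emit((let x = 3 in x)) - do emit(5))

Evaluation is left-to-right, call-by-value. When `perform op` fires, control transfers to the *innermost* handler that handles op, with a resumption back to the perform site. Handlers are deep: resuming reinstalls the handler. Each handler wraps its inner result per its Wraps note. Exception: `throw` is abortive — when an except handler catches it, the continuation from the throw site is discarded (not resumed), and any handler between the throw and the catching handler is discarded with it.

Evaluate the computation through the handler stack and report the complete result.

Evaluation trace:
emit(3) @ H1 ⇒ out+=3
emit(5) @ H1 ⇒ out+=5
H0 returns (0, ())
H1 returns [3, 5, (0, ())]
H2 returns [3, 5, (0, ())]
= [3, 5, (0, ())]

Answer: [3, 5, (0, ())]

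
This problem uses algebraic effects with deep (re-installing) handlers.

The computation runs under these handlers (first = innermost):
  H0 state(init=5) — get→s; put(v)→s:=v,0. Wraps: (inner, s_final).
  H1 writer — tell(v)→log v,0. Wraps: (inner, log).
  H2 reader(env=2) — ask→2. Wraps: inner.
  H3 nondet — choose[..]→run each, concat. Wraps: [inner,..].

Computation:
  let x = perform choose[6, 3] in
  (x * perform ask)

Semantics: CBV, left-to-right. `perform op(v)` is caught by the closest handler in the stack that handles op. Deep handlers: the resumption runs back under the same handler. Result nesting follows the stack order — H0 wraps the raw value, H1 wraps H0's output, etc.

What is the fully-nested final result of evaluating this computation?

Answer: [((12, 5), ()), ((6, 5), ())]

Step-by-step:
choose[6, 3] @ H3
  branch[0] choose=6:
    ask @ H2 ⇒ 2
    H0 returns (12, 5)
    H1 returns ((12, 5), ())
    H2 returns ((12, 5), ())
    H3 returns [((12, 5), ())]
  branch[1] choose=3:
    ask @ H2 ⇒ 2
    H0 returns (6, 5)
    H1 returns ((6, 5), ())
    H2 returns ((6, 5), ())
    H3 returns [((6, 5), ())]
= [((12, 5), ()), ((6, 5), ())]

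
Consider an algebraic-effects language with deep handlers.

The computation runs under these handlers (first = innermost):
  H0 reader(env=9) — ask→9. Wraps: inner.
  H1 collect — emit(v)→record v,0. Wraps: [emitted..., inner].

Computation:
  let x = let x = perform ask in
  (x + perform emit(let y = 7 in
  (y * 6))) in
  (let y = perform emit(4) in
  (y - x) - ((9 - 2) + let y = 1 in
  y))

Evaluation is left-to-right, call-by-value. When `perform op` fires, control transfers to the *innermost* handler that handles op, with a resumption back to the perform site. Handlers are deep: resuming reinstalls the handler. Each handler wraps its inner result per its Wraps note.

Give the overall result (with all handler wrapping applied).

Step-by-step:
ask @ H0 ⇒ 9
emit(42) @ H1 ⇒ out+=42
emit(4) @ H1 ⇒ out+=4
H0 returns -17
H1 returns [42, 4, -17]
= [42, 4, -17]

Answer: [42, 4, -17]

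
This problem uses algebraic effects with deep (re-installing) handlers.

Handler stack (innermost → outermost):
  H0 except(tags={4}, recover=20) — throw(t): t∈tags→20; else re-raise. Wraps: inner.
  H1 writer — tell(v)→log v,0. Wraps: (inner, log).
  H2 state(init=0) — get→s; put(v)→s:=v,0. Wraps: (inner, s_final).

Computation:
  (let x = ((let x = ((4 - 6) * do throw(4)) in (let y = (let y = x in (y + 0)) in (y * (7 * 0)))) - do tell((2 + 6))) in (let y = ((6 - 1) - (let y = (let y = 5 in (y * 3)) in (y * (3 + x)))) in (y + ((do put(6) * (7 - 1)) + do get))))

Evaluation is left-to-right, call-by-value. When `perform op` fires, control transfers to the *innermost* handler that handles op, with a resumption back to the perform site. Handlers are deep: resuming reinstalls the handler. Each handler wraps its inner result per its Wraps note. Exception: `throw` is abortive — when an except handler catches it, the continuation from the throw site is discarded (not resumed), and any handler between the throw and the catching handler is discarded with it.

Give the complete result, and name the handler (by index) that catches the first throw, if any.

Answer: ((20, ()), 0) ; first throw caught by: H0

Evaluation trace:
throw(4) @ H0 caught ⇒ 20
H1 returns (20, ())
H2 returns ((20, ()), 0)
= ((20, ()), 0)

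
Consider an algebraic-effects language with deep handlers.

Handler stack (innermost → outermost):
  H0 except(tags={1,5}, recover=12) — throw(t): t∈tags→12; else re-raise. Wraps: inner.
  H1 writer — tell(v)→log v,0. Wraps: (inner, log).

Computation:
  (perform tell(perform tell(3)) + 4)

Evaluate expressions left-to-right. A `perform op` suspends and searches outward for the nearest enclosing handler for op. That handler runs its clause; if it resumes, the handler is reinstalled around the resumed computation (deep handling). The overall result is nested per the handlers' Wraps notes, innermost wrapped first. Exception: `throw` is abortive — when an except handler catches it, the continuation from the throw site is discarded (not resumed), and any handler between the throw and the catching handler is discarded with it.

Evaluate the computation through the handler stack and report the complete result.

Answer: (4, (3, 0))

Step-by-step:
tell(3) @ H1 ⇒ log+=3
tell(0) @ H1 ⇒ log+=0
H0 returns 4
H1 returns (4, (3, 0))
= (4, (3, 0))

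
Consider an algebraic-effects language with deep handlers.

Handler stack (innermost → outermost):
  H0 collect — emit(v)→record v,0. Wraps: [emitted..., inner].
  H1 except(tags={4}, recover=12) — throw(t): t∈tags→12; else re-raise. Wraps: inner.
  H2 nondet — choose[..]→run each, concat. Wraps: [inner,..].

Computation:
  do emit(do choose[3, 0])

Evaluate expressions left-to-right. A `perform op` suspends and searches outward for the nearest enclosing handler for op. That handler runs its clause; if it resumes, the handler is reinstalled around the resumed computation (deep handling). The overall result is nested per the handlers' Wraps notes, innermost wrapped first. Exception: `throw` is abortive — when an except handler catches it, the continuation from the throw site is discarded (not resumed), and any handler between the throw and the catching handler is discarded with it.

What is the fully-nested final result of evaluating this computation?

Working:
choose[3, 0] @ H2
  branch[0] choose=3:
    emit(3) @ H0 ⇒ out+=3
    H0 returns [3, 0]
    H1 returns [3, 0]
    H2 returns [[3, 0]]
  branch[1] choose=0:
    emit(0) @ H0 ⇒ out+=0
    H0 returns [0, 0]
    H1 returns [0, 0]
    H2 returns [[0, 0]]
= [[3, 0], [0, 0]]

Answer: [[3, 0], [0, 0]]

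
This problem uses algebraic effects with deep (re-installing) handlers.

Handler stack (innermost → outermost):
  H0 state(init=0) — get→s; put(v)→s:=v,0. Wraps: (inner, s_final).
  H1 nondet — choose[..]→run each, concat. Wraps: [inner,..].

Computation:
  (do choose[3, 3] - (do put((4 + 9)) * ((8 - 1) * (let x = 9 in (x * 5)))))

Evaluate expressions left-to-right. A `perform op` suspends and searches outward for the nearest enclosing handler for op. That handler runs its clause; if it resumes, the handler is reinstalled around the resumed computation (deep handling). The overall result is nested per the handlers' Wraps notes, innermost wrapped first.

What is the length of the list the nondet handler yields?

Evaluation trace:
choose[3, 3] @ H1
  branch[0] choose=3:
    put(13) @ H0 ⇒ s:=13
    H0 returns (3, 13)
    H1 returns [(3, 13)]
  branch[1] choose=3:
    put(13) @ H0 ⇒ s:=13
    H0 returns (3, 13)
    H1 returns [(3, 13)]
= [(3, 13), (3, 13)]

Answer: 2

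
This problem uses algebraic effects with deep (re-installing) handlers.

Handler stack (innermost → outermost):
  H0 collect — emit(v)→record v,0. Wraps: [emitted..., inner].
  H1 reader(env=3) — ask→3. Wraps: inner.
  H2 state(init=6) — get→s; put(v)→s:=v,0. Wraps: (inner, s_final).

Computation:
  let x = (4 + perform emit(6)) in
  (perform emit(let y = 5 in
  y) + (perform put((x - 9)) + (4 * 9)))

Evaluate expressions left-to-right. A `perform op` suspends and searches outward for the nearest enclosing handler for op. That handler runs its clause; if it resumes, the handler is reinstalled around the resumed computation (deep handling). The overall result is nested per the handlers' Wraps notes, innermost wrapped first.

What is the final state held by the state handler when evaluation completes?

Answer: -5

Evaluation trace:
emit(6) @ H0 ⇒ out+=6
emit(5) @ H0 ⇒ out+=5
put(-5) @ H2 ⇒ s:=-5
H0 returns [6, 5, 36]
H1 returns [6, 5, 36]
H2 returns ([6, 5, 36], -5)
= ([6, 5, 36], -5)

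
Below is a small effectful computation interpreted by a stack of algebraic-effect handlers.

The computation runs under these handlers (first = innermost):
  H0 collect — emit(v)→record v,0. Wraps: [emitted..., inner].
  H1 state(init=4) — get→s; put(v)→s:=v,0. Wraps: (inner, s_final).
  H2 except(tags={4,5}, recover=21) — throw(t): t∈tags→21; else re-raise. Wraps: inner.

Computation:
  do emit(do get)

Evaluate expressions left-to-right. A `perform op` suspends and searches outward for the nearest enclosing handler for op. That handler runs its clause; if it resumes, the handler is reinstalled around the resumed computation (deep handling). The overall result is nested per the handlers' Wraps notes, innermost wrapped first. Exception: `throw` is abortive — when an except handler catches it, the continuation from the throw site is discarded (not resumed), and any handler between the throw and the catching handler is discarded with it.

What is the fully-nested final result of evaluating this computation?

Answer: ([4, 0], 4)

Working:
get @ H1 ⇒ 4
emit(4) @ H0 ⇒ out+=4
H0 returns [4, 0]
H1 returns ([4, 0], 4)
H2 returns ([4, 0], 4)
= ([4, 0], 4)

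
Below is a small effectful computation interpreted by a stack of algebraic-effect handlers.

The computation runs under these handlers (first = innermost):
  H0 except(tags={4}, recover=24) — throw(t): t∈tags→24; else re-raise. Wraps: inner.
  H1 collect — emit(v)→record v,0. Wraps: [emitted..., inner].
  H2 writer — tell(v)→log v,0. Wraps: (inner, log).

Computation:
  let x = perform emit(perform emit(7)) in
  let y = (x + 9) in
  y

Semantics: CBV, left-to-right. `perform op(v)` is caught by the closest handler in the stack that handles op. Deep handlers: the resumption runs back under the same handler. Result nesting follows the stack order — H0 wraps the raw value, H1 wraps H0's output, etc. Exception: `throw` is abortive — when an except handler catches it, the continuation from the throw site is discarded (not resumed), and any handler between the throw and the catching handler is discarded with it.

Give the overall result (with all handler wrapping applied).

Evaluation trace:
emit(7) @ H1 ⇒ out+=7
emit(0) @ H1 ⇒ out+=0
H0 returns 9
H1 returns [7, 0, 9]
H2 returns ([7, 0, 9], ())
= ([7, 0, 9], ())

Answer: ([7, 0, 9], ())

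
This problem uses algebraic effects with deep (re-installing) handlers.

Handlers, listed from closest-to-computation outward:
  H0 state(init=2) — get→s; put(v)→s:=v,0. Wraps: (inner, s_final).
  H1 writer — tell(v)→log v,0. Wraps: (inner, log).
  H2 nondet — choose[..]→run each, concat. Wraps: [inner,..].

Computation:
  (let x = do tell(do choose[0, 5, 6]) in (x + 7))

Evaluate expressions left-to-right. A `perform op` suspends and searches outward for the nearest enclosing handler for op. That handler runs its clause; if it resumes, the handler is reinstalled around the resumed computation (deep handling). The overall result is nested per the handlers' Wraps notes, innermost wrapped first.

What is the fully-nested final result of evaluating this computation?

Working:
choose[0, 5, 6] @ H2
  branch[0] choose=0:
    tell(0) @ H1 ⇒ log+=0
    H0 returns (7, 2)
    H1 returns ((7, 2), (0))
    H2 returns [((7, 2), (0))]
  branch[1] choose=5:
    tell(5) @ H1 ⇒ log+=5
    H0 returns (7, 2)
    H1 returns ((7, 2), (5))
    H2 returns [((7, 2), (5))]
  branch[2] choose=6:
    tell(6) @ H1 ⇒ log+=6
    H0 returns (7, 2)
    H1 returns ((7, 2), (6))
    H2 returns [((7, 2), (6))]
= [((7, 2), (0)), ((7, 2), (5)), ((7, 2), (6))]

Answer: [((7, 2), (0)), ((7, 2), (5)), ((7, 2), (6))]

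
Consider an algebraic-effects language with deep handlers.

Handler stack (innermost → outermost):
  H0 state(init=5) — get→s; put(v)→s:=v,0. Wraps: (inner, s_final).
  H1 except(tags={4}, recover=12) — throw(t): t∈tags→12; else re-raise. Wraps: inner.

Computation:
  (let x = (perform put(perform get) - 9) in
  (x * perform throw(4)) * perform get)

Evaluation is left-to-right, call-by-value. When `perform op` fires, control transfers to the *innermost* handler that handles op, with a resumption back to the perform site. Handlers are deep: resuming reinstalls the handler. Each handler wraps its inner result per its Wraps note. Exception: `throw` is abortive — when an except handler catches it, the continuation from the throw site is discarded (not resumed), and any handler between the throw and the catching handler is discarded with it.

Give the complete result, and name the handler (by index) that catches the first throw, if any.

Answer: 12 ; first throw caught by: H1

Step-by-step:
get @ H0 ⇒ 5
put(5) @ H0 ⇒ s:=5
throw(4) @ H1 caught ⇒ 12
= 12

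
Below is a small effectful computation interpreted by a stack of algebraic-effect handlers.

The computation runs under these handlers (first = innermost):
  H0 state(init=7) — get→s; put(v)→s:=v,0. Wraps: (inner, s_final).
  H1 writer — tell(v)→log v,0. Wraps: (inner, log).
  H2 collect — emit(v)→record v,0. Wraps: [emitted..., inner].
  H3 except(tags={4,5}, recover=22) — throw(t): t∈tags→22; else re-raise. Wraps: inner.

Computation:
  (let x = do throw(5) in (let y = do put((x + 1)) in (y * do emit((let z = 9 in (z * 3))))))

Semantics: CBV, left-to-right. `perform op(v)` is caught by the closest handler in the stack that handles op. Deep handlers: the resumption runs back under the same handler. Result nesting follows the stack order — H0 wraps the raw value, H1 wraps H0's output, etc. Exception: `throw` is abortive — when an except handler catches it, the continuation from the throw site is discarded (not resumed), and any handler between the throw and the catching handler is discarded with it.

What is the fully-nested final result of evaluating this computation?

Working:
throw(5) @ H3 caught ⇒ 22
= 22

Answer: 22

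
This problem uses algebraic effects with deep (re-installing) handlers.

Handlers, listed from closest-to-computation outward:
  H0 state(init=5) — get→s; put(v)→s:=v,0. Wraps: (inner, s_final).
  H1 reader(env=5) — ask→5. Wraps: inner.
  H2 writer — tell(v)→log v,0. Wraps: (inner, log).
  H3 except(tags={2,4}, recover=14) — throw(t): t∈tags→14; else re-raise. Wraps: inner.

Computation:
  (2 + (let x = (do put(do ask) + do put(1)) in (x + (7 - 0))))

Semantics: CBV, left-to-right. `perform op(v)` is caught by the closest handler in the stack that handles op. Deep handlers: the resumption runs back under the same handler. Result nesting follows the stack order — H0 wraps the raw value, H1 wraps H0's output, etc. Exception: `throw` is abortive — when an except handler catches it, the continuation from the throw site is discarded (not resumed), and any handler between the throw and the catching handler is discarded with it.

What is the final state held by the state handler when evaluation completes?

Answer: 1

Evaluation trace:
ask @ H1 ⇒ 5
put(5) @ H0 ⇒ s:=5
put(1) @ H0 ⇒ s:=1
H0 returns (9, 1)
H1 returns (9, 1)
H2 returns ((9, 1), ())
H3 returns ((9, 1), ())
= ((9, 1), ())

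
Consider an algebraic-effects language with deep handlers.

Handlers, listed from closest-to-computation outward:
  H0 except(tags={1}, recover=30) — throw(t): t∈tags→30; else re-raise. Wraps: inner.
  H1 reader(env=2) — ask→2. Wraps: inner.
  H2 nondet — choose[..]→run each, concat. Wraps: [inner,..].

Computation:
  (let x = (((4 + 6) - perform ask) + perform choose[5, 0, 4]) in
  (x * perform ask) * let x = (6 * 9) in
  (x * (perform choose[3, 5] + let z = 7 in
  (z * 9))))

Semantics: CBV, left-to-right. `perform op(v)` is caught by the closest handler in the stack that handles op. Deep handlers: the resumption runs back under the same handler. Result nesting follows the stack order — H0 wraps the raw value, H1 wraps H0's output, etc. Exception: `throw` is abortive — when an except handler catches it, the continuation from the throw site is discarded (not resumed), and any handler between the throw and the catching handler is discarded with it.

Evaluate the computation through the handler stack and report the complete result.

Evaluation trace:
ask @ H1 ⇒ 2
choose[5, 0, 4] @ H2
  branch[0] choose=5:
    ask @ H1 ⇒ 2
    choose[3, 5] @ H2
      branch[0] choose=3:
        H0 returns 92664
        H1 returns 92664
        H2 returns [92664]
      branch[1] choose=5:
        H0 returns 95472
        H1 returns 95472
        H2 returns [95472]
  branch[1] choose=0:
    ask @ H1 ⇒ 2
    choose[3, 5] @ H2
      branch[0] choose=3:
        H0 returns 57024
        H1 returns 57024
        H2 returns [57024]
      branch[1] choose=5:
        H0 returns 58752
        H1 returns 58752
        H2 returns [58752]
  branch[2] choose=4:
    ask @ H1 ⇒ 2
    choose[3, 5] @ H2
      branch[0] choose=3:
        H0 returns 85536
        H1 returns 85536
        H2 returns [85536]
      branch[1] choose=5:
        H0 returns 88128
        H1 returns 88128
        H2 returns [88128]
= [92664, 95472, 57024, 58752, 85536, 88128]

Answer: [92664, 95472, 57024, 58752, 85536, 88128]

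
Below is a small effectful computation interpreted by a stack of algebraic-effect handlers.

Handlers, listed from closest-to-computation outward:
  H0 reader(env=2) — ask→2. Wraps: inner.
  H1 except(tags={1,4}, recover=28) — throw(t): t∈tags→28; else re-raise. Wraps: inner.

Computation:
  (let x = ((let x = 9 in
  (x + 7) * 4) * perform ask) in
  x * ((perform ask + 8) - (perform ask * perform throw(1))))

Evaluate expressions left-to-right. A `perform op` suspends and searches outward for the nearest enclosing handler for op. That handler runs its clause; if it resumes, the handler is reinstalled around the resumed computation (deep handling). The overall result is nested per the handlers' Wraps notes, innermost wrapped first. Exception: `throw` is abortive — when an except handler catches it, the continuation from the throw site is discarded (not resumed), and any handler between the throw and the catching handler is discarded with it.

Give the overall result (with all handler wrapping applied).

Answer: 28

Step-by-step:
ask @ H0 ⇒ 2
ask @ H0 ⇒ 2
ask @ H0 ⇒ 2
throw(1) @ H1 caught ⇒ 28
= 28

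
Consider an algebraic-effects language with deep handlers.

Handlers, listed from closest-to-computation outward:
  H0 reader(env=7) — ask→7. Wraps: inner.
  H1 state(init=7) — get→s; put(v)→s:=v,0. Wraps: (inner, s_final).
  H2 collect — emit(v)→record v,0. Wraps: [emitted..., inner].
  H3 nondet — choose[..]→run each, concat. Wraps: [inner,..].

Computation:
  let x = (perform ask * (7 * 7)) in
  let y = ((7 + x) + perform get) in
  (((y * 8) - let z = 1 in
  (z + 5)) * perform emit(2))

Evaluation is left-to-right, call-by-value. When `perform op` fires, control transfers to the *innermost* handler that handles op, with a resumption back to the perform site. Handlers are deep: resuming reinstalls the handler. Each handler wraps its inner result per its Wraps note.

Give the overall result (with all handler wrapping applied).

Working:
ask @ H0 ⇒ 7
get @ H1 ⇒ 7
emit(2) @ H2 ⇒ out+=2
H0 returns 0
H1 returns (0, 7)
H2 returns [2, (0, 7)]
H3 returns [[2, (0, 7)]]
= [[2, (0, 7)]]

Answer: [[2, (0, 7)]]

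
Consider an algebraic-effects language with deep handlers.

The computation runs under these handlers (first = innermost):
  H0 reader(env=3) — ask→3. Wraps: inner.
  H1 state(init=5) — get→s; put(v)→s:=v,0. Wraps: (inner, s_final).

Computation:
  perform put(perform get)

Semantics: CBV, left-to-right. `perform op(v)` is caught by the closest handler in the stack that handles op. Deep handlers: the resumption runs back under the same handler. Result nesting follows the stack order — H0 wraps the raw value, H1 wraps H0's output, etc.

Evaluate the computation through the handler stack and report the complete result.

Evaluation trace:
get @ H1 ⇒ 5
put(5) @ H1 ⇒ s:=5
H0 returns 0
H1 returns (0, 5)
= (0, 5)

Answer: (0, 5)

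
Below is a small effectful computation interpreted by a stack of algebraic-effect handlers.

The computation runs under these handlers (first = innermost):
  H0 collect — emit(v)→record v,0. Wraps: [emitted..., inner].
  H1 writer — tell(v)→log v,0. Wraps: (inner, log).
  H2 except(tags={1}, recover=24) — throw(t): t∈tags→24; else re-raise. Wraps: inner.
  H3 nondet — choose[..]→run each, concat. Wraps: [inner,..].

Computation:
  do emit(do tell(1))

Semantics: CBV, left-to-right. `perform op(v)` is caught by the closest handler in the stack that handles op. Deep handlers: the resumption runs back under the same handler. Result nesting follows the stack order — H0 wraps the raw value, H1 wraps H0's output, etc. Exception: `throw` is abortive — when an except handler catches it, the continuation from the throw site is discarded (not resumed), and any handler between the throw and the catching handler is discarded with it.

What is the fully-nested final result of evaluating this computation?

Answer: [([0, 0], (1))]

Working:
tell(1) @ H1 ⇒ log+=1
emit(0) @ H0 ⇒ out+=0
H0 returns [0, 0]
H1 returns ([0, 0], (1))
H2 returns ([0, 0], (1))
H3 returns [([0, 0], (1))]
= [([0, 0], (1))]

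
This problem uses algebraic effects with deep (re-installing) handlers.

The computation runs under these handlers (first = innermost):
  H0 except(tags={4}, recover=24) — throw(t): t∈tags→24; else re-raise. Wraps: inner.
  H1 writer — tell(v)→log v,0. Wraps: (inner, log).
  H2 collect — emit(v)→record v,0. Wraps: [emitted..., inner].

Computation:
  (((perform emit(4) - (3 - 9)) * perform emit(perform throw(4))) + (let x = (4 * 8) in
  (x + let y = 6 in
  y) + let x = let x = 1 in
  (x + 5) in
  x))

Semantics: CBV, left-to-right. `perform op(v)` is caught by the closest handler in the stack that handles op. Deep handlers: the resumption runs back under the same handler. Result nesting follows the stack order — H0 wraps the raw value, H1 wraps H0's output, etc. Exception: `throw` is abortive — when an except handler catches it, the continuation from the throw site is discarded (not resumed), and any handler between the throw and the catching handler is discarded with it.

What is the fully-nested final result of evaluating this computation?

Answer: [4, (24, ())]

Working:
emit(4) @ H2 ⇒ out+=4
throw(4) @ H0 caught ⇒ 24
H1 returns (24, ())
H2 returns [4, (24, ())]
= [4, (24, ())]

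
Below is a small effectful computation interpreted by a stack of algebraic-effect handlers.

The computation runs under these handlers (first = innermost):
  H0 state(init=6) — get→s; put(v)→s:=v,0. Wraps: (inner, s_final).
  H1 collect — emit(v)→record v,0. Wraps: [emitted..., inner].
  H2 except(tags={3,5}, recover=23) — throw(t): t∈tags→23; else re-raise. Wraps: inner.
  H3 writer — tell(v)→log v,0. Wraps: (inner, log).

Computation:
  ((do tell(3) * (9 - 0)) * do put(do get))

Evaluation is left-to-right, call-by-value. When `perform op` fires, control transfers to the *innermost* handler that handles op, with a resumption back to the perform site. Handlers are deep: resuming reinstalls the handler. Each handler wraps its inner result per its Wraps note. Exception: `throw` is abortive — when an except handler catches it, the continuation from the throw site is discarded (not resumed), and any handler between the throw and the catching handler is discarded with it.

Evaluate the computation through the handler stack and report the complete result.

Answer: ([(0, 6)], (3))

Working:
tell(3) @ H3 ⇒ log+=3
get @ H0 ⇒ 6
put(6) @ H0 ⇒ s:=6
H0 returns (0, 6)
H1 returns [(0, 6)]
H2 returns [(0, 6)]
H3 returns ([(0, 6)], (3))
= ([(0, 6)], (3))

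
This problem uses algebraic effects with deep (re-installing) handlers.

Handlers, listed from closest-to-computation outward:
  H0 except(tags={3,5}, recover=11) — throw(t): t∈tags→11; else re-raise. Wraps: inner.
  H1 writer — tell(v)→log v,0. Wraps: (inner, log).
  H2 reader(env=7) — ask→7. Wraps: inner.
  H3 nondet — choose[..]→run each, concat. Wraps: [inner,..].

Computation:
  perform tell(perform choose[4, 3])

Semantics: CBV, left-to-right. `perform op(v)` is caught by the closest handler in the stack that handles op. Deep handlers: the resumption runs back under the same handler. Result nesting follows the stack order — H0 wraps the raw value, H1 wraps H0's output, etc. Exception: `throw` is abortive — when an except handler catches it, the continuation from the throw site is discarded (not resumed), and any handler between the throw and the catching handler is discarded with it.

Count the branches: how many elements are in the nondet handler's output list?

Answer: 2

Step-by-step:
choose[4, 3] @ H3
  branch[0] choose=4:
    tell(4) @ H1 ⇒ log+=4
    H0 returns 0
    H1 returns (0, (4))
    H2 returns (0, (4))
    H3 returns [(0, (4))]
  branch[1] choose=3:
    tell(3) @ H1 ⇒ log+=3
    H0 returns 0
    H1 returns (0, (3))
    H2 returns (0, (3))
    H3 returns [(0, (3))]
= [(0, (4)), (0, (3))]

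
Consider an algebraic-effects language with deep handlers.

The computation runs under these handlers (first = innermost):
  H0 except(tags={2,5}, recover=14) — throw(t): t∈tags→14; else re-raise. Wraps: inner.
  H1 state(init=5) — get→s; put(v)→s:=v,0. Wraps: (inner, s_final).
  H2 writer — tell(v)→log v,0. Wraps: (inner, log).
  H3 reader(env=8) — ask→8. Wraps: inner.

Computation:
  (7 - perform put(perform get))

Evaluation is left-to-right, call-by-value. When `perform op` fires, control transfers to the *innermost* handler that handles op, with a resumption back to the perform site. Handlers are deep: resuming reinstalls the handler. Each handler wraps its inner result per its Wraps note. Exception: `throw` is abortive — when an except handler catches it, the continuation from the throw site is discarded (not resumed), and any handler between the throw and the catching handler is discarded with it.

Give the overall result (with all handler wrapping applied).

Step-by-step:
get @ H1 ⇒ 5
put(5) @ H1 ⇒ s:=5
H0 returns 7
H1 returns (7, 5)
H2 returns ((7, 5), ())
H3 returns ((7, 5), ())
= ((7, 5), ())

Answer: ((7, 5), ())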